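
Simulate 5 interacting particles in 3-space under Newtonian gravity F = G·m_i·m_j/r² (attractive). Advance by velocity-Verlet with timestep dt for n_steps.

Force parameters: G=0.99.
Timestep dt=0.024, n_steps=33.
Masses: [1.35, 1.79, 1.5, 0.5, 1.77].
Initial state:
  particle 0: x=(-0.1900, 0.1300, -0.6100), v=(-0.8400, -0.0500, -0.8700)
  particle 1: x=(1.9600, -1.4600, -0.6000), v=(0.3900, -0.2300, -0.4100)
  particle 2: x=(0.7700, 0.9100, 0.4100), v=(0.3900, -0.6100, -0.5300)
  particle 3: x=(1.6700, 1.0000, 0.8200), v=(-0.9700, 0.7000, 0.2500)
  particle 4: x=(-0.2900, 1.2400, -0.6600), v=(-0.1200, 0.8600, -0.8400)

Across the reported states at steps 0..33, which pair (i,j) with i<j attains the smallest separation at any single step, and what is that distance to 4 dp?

step 0: x0=(-0.1900, 0.1300, -0.6100) x1=(1.9600, -1.4600, -0.6000) x2=(0.7700, 0.9100, 0.4100) x3=(1.6700, 1.0000, 0.8200) x4=(-0.2900, 1.2400, -0.6600)
step 1: x0=(-0.2100, 0.1292, -0.6308) x1=(1.9693, -1.4654, -0.6098) x2=(0.7793, 0.8953, 0.3971) x3=(1.6462, 1.0167, 0.8257) x4=(-0.2927, 1.2603, -0.6800)
step 2: x0=(-0.2298, 0.1294, -0.6514) x1=(1.9783, -1.4706, -0.6196) x2=(0.7884, 0.8805, 0.3838) x3=(1.6214, 1.0331, 0.8308) x4=(-0.2950, 1.2798, -0.6997)
step 3: x0=(-0.2492, 0.1303, -0.6717) x1=(1.9872, -1.4755, -0.6293) x2=(0.7974, 0.8656, 0.3701) x3=(1.5956, 1.0493, 0.8352) x4=(-0.2970, 1.2986, -0.7191)
step 4: x0=(-0.2683, 0.1321, -0.6919) x1=(1.9960, -1.4801, -0.6389) x2=(0.8063, 0.8506, 0.3561) x3=(1.5688, 1.0652, 0.8389) x4=(-0.2986, 1.3166, -0.7383)
step 5: x0=(-0.2871, 0.1347, -0.7119) x1=(2.0045, -1.4846, -0.6485) x2=(0.8151, 0.8356, 0.3418) x3=(1.5410, 1.0807, 0.8418) x4=(-0.2999, 1.3340, -0.7571)
step 6: x0=(-0.3056, 0.1380, -0.7317) x1=(2.0128, -1.4888, -0.6581) x2=(0.8238, 0.8205, 0.3272) x3=(1.5122, 1.0958, 0.8440) x4=(-0.3009, 1.3507, -0.7757)
step 7: x0=(-0.3237, 0.1421, -0.7513) x1=(2.0210, -1.4928, -0.6676) x2=(0.8323, 0.8055, 0.3123) x3=(1.4824, 1.1105, 0.8453) x4=(-0.3016, 1.3666, -0.7941)
step 8: x0=(-0.3415, 0.1469, -0.7707) x1=(2.0290, -1.4965, -0.6771) x2=(0.8408, 0.7905, 0.2973) x3=(1.4516, 1.1246, 0.8458) x4=(-0.3020, 1.3820, -0.8122)
step 9: x0=(-0.3590, 0.1524, -0.7900) x1=(2.0368, -1.5000, -0.6865) x2=(0.8491, 0.7756, 0.2820) x3=(1.4199, 1.1383, 0.8453) x4=(-0.3022, 1.3966, -0.8300)
step 10: x0=(-0.3761, 0.1586, -0.8090) x1=(2.0445, -1.5033, -0.6958) x2=(0.8574, 0.7607, 0.2665) x3=(1.3873, 1.1514, 0.8439) x4=(-0.3021, 1.4106, -0.8476)
step 11: x0=(-0.3928, 0.1655, -0.8279) x1=(2.0520, -1.5064, -0.7051) x2=(0.8655, 0.7459, 0.2508) x3=(1.3538, 1.1639, 0.8415) x4=(-0.3017, 1.4239, -0.8650)
step 12: x0=(-0.4092, 0.1731, -0.8465) x1=(2.0593, -1.5092, -0.7144) x2=(0.8735, 0.7312, 0.2350) x3=(1.3196, 1.1757, 0.8380) x4=(-0.3012, 1.4366, -0.8821)
step 13: x0=(-0.4251, 0.1813, -0.8650) x1=(2.0664, -1.5118, -0.7236) x2=(0.8814, 0.7167, 0.2190) x3=(1.2846, 1.1869, 0.8336) x4=(-0.3004, 1.4486, -0.8991)
step 14: x0=(-0.4408, 0.1902, -0.8833) x1=(2.0733, -1.5142, -0.7328) x2=(0.8891, 0.7023, 0.2029) x3=(1.2489, 1.1973, 0.8281) x4=(-0.2994, 1.4600, -0.9157)
step 15: x0=(-0.4560, 0.1998, -0.9015) x1=(2.0801, -1.5164, -0.7419) x2=(0.8966, 0.6880, 0.1867) x3=(1.2126, 1.2070, 0.8216) x4=(-0.2982, 1.4707, -0.9322)
step 16: x0=(-0.4708, 0.2099, -0.9194) x1=(2.0867, -1.5183, -0.7510) x2=(0.9040, 0.6739, 0.1704) x3=(1.1757, 1.2160, 0.8140) x4=(-0.2968, 1.4808, -0.9485)
step 17: x0=(-0.4852, 0.2207, -0.9372) x1=(2.0932, -1.5201, -0.7600) x2=(0.9111, 0.6600, 0.1539) x3=(1.1383, 1.2241, 0.8053) x4=(-0.2953, 1.4903, -0.9645)
step 18: x0=(-0.4993, 0.2322, -0.9548) x1=(2.0994, -1.5216, -0.7690) x2=(0.9180, 0.6463, 0.1374) x3=(1.1004, 1.2315, 0.7956) x4=(-0.2935, 1.4991, -0.9804)
step 19: x0=(-0.5129, 0.2442, -0.9722) x1=(2.1055, -1.5229, -0.7779) x2=(0.9248, 0.6327, 0.1207) x3=(1.0622, 1.2381, 0.7848) x4=(-0.2916, 1.5073, -0.9960)
step 20: x0=(-0.5261, 0.2569, -0.9895) x1=(2.1115, -1.5239, -0.7868) x2=(0.9312, 0.6194, 0.1039) x3=(1.0237, 1.2439, 0.7730) x4=(-0.2896, 1.5148, -1.0114)
step 21: x0=(-0.5389, 0.2702, -1.0066) x1=(2.1172, -1.5248, -0.7957) x2=(0.9374, 0.6063, 0.0871) x3=(0.9849, 1.2490, 0.7602) x4=(-0.2874, 1.5218, -1.0267)
step 22: x0=(-0.5513, 0.2841, -1.0235) x1=(2.1228, -1.5254, -0.8045) x2=(0.9434, 0.5933, 0.0701) x3=(0.9459, 1.2532, 0.7464) x4=(-0.2850, 1.5280, -1.0417)
step 23: x0=(-0.5633, 0.2986, -1.0402) x1=(2.1283, -1.5258, -0.8132) x2=(0.9490, 0.5806, 0.0530) x3=(0.9067, 1.2567, 0.7316) x4=(-0.2826, 1.5337, -1.0565)
step 24: x0=(-0.5748, 0.3137, -1.0568) x1=(2.1335, -1.5260, -0.8219) x2=(0.9544, 0.5680, 0.0358) x3=(0.8675, 1.2595, 0.7158) x4=(-0.2800, 1.5387, -1.0711)
step 25: x0=(-0.5858, 0.3295, -1.0732) x1=(2.1386, -1.5260, -0.8306) x2=(0.9594, 0.5557, 0.0185) x3=(0.8281, 1.2615, 0.6990) x4=(-0.2773, 1.5430, -1.0856)
step 26: x0=(-0.5964, 0.3458, -1.0894) x1=(2.1435, -1.5257, -0.8392) x2=(0.9642, 0.5435, 0.0010) x3=(0.7887, 1.2628, 0.6814) x4=(-0.2745, 1.5467, -1.0998)
step 27: x0=(-0.6066, 0.3628, -1.1055) x1=(2.1482, -1.5252, -0.8477) x2=(0.9686, 0.5315, -0.0166) x3=(0.7493, 1.2634, 0.6629) x4=(-0.2716, 1.5497, -1.1139)
step 28: x0=(-0.6162, 0.3804, -1.1214) x1=(2.1528, -1.5246, -0.8563) x2=(0.9727, 0.5197, -0.0344) x3=(0.7099, 1.2634, 0.6434) x4=(-0.2686, 1.5521, -1.1277)
step 29: x0=(-0.6254, 0.3986, -1.1371) x1=(2.1572, -1.5236, -0.8647) x2=(0.9765, 0.5081, -0.0522) x3=(0.6705, 1.2627, 0.6231) x4=(-0.2656, 1.5538, -1.1414)
step 30: x0=(-0.6341, 0.4175, -1.1527) x1=(2.1615, -1.5225, -0.8732) x2=(0.9799, 0.4967, -0.0703) x3=(0.6312, 1.2614, 0.6020) x4=(-0.2625, 1.5548, -1.1549)
step 31: x0=(-0.6423, 0.4370, -1.1680) x1=(2.1655, -1.5212, -0.8816) x2=(0.9830, 0.4854, -0.0885) x3=(0.5920, 1.2594, 0.5800) x4=(-0.2593, 1.5551, -1.1682)
step 32: x0=(-0.6500, 0.4572, -1.1832) x1=(2.1694, -1.5196, -0.8899) x2=(0.9858, 0.4743, -0.1069) x3=(0.5529, 1.2569, 0.5573) x4=(-0.2562, 1.5547, -1.1813)
step 33: x0=(-0.6571, 0.4781, -1.1983) x1=(2.1731, -1.5178, -0.8982) x2=(0.9882, 0.4634, -0.1254) x3=(0.5139, 1.2538, 0.5337) x4=(-0.2530, 1.5536, -1.1942)

pair (2,3), distance 0.8719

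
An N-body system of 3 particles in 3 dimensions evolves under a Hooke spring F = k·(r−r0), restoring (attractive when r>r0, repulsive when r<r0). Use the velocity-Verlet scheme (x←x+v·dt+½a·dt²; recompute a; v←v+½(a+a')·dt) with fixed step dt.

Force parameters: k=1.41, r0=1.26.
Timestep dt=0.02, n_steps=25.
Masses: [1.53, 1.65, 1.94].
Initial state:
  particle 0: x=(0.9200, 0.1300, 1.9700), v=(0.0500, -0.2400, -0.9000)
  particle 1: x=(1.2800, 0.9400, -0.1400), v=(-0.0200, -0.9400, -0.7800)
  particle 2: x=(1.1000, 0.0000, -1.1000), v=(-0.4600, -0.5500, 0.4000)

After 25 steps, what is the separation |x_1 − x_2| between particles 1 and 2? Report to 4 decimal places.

step 0: x0=(0.9200, 0.1300, 1.9700) x1=(1.2800, 0.9400, -0.1400) x2=(1.1000, 0.0000, -1.1000)
step 1: x0=(0.9210, 0.1253, 1.9515) x1=(1.2796, 0.9211, -0.1554) x2=(1.0908, -0.0110, -1.0917)
step 2: x0=(0.9222, 0.1206, 1.9320) x1=(1.2791, 0.9021, -0.1706) x2=(1.0815, -0.0219, -1.0829)
step 3: x0=(0.9234, 0.1161, 1.9115) x1=(1.2785, 0.8830, -0.1854) x2=(1.0723, -0.0328, -1.0736)
step 4: x0=(0.9248, 0.1116, 1.8900) x1=(1.2779, 0.8637, -0.2000) x2=(1.0630, -0.0437, -1.0637)
step 5: x0=(0.9262, 0.1072, 1.8675) x1=(1.2773, 0.8443, -0.2142) x2=(1.0537, -0.0545, -1.0534)
step 6: x0=(0.9277, 0.1030, 1.8441) x1=(1.2766, 0.8248, -0.2281) x2=(1.0444, -0.0654, -1.0426)
step 7: x0=(0.9293, 0.0988, 1.8198) x1=(1.2758, 0.8052, -0.2417) x2=(1.0350, -0.0762, -1.0313)
step 8: x0=(0.9309, 0.0946, 1.7946) x1=(1.2750, 0.7856, -0.2549) x2=(1.0256, -0.0869, -1.0196)
step 9: x0=(0.9326, 0.0906, 1.7684) x1=(1.2742, 0.7658, -0.2679) x2=(1.0162, -0.0977, -1.0074)
step 10: x0=(0.9344, 0.0866, 1.7414) x1=(1.2733, 0.7460, -0.2806) x2=(1.0068, -0.1085, -0.9948)
step 11: x0=(0.9363, 0.0827, 1.7135) x1=(1.2723, 0.7260, -0.2929) x2=(0.9974, -0.1192, -0.9818)
step 12: x0=(0.9382, 0.0788, 1.6848) x1=(1.2714, 0.7061, -0.3049) x2=(0.9879, -0.1300, -0.9684)
step 13: x0=(0.9402, 0.0750, 1.6553) x1=(1.2704, 0.6861, -0.3166) x2=(0.9785, -0.1407, -0.9546)
step 14: x0=(0.9422, 0.0712, 1.6250) x1=(1.2694, 0.6661, -0.3281) x2=(0.9690, -0.1515, -0.9405)
step 15: x0=(0.9443, 0.0675, 1.5939) x1=(1.2683, 0.6460, -0.3392) x2=(0.9595, -0.1623, -0.9260)
step 16: x0=(0.9465, 0.0638, 1.5621) x1=(1.2672, 0.6259, -0.3500) x2=(0.9499, -0.1731, -0.9111)
step 17: x0=(0.9487, 0.0602, 1.5296) x1=(1.2662, 0.6058, -0.3605) x2=(0.9404, -0.1839, -0.8960)
step 18: x0=(0.9509, 0.0565, 1.4964) x1=(1.2651, 0.5857, -0.3708) x2=(0.9308, -0.1947, -0.8805)
step 19: x0=(0.9532, 0.0530, 1.4625) x1=(1.2639, 0.5656, -0.3808) x2=(0.9212, -0.2055, -0.8648)
step 20: x0=(0.9555, 0.0494, 1.4280) x1=(1.2628, 0.5455, -0.3905) x2=(0.9116, -0.2164, -0.8488)
step 21: x0=(0.9578, 0.0458, 1.3929) x1=(1.2617, 0.5255, -0.3999) x2=(0.9019, -0.2274, -0.8325)
step 22: x0=(0.9602, 0.0423, 1.3572) x1=(1.2606, 0.5055, -0.4091) x2=(0.8923, -0.2383, -0.8160)
step 23: x0=(0.9625, 0.0388, 1.3210) x1=(1.2595, 0.4855, -0.4181) x2=(0.8826, -0.2493, -0.7993)
step 24: x0=(0.9649, 0.0352, 1.2842) x1=(1.2585, 0.4656, -0.4268) x2=(0.8728, -0.2604, -0.7824)
step 25: x0=(0.9674, 0.0317, 1.2470) x1=(1.2574, 0.4457, -0.4353) x2=(0.8630, -0.2715, -0.7652)

0.8825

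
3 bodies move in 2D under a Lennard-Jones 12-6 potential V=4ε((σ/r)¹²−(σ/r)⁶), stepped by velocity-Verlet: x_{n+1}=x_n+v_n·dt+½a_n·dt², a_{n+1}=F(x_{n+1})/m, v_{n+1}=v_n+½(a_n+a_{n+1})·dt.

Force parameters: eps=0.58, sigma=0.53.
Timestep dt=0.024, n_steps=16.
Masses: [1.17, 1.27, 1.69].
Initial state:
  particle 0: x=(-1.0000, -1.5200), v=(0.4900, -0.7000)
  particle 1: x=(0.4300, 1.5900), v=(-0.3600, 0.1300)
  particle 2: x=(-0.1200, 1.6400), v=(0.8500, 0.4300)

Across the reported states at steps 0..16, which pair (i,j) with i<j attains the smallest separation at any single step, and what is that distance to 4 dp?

step 0: x0=(-1.0000, -1.5200) x1=(0.4300, 1.5900) x2=(-0.1200, 1.6400)
step 1: x0=(-0.9882, -1.5368) x1=(0.4239, 1.5929) x2=(-0.1015, 1.6505)
step 2: x0=(-0.9765, -1.5536) x1=(0.4302, 1.5944) x2=(-0.0924, 1.6620)
step 3: x0=(-0.9647, -1.5704) x1=(0.4498, 1.5942) x2=(-0.0931, 1.6748)
step 4: x0=(-0.9530, -1.5872) x1=(0.4750, 1.5932) x2=(-0.0982, 1.6883)
step 5: x0=(-0.9412, -1.6040) x1=(0.5012, 1.5920) x2=(-0.1040, 1.7018)
step 6: x0=(-0.9294, -1.6208) x1=(0.5267, 1.5910) x2=(-0.1092, 1.7153)
step 7: x0=(-0.9177, -1.6376) x1=(0.5510, 1.5901) x2=(-0.1136, 1.7286)
step 8: x0=(-0.9059, -1.6544) x1=(0.5742, 1.5895) x2=(-0.1171, 1.7417)
step 9: x0=(-0.8942, -1.6712) x1=(0.5964, 1.5892) x2=(-0.1199, 1.7546)
step 10: x0=(-0.8824, -1.6880) x1=(0.6177, 1.5890) x2=(-0.1220, 1.7674)
step 11: x0=(-0.8706, -1.7048) x1=(0.6384, 1.5890) x2=(-0.1236, 1.7801)
step 12: x0=(-0.8589, -1.7216) x1=(0.6584, 1.5891) x2=(-0.1248, 1.7926)
step 13: x0=(-0.8471, -1.7384) x1=(0.6780, 1.5894) x2=(-0.1255, 1.8051)
step 14: x0=(-0.8354, -1.7552) x1=(0.6971, 1.5898) x2=(-0.1260, 1.8175)
step 15: x0=(-0.8236, -1.7720) x1=(0.7158, 1.5903) x2=(-0.1262, 1.8298)
step 16: x0=(-0.8118, -1.7888) x1=(0.7343, 1.5908) x2=(-0.1261, 1.8420)

pair (1,2), distance 0.5269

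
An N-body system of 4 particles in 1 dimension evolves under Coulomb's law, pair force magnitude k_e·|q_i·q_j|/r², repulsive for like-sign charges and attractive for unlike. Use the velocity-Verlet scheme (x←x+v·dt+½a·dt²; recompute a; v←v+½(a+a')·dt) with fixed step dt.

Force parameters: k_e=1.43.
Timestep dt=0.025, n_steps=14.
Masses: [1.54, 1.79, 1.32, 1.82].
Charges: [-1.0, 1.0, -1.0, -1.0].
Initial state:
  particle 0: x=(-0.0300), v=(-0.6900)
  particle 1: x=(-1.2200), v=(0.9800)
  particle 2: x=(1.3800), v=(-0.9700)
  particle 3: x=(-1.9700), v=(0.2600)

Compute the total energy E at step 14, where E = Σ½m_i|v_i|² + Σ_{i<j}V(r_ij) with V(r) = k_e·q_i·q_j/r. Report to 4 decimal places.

step 0: x0=(-0.0300) x1=(-1.2200) x2=(1.3800) x3=(-1.9700)
step 1: x0=(-0.0475) x1=(-1.1957) x2=(1.3559) x3=(-1.9632)
step 2: x0=(-0.0656) x1=(-1.1719) x2=(1.3321) x3=(-1.9556)
step 3: x0=(-0.0843) x1=(-1.1483) x2=(1.3086) x3=(-1.9475)
step 4: x0=(-0.1037) x1=(-1.1250) x2=(1.2854) x3=(-1.9388)
step 5: x0=(-0.1237) x1=(-1.1019) x2=(1.2625) x3=(-1.9296)
step 6: x0=(-0.1445) x1=(-1.0789) x2=(1.2399) x3=(-1.9198)
step 7: x0=(-0.1660) x1=(-1.0560) x2=(1.2176) x3=(-1.9095)
step 8: x0=(-0.1884) x1=(-1.0330) x2=(1.1956) x3=(-1.8988)
step 9: x0=(-0.2118) x1=(-1.0099) x2=(1.1739) x3=(-1.8877)
step 10: x0=(-0.2361) x1=(-0.9865) x2=(1.1524) x3=(-1.8761)
step 11: x0=(-0.2615) x1=(-0.9628) x2=(1.1313) x3=(-1.8642)
step 12: x0=(-0.2882) x1=(-0.9385) x2=(1.1104) x3=(-1.8518)
step 13: x0=(-0.3163) x1=(-0.9136) x2=(1.0897) x3=(-1.8392)
step 14: x0=(-0.3461) x1=(-0.8877) x2=(1.0694) x3=(-1.8263)
step 0 velocities: v0=(-0.6900) v1=(0.9800) v2=(-0.9700) v3=(0.2600)
step 0: KE=1.9087, PE=-1.4802, E=0.4285
step 14 velocities: v0=(-1.2318) v1=(1.0607) v2=(-0.8103) v3=(0.5233)
step 14: KE=2.8579, PE=-2.4245, E=0.4334

0.4334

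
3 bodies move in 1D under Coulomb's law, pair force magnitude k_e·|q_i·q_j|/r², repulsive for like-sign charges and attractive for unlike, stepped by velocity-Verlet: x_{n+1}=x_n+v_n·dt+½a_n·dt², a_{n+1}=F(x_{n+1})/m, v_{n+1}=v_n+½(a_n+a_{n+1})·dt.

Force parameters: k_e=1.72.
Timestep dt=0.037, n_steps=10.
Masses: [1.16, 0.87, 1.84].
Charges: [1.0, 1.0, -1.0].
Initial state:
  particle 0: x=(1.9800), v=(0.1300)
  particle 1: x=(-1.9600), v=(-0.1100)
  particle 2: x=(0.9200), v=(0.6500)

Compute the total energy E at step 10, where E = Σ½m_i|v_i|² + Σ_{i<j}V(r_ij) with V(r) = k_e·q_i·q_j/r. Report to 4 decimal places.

step 0: x0=(1.9800) x1=(-1.9600) x2=(0.9200)
step 1: x0=(1.9840) x1=(-1.9640) x2=(0.9445)
step 2: x0=(1.9862) x1=(-1.9678) x2=(0.9701)
step 3: x0=(1.9866) x1=(-1.9715) x2=(0.9968)
step 4: x0=(1.9850) x1=(-1.9751) x2=(1.0246)
step 5: x0=(1.9814) x1=(-1.9786) x2=(1.0537)
step 6: x0=(1.9755) x1=(-1.9819) x2=(1.0841)
step 7: x0=(1.9673) x1=(-1.9851) x2=(1.1160)
step 8: x0=(1.9563) x1=(-1.9882) x2=(1.1495)
step 9: x0=(1.9424) x1=(-1.9912) x2=(1.1849)
step 10: x0=(1.9250) x1=(-1.9941) x2=(1.2224)
step 0 velocities: v0=(0.1300) v1=(-0.1100) v2=(0.6500)
step 0: KE=0.4038, PE=-1.7833, E=-1.3796
step 10 velocities: v0=(-0.5226) v1=(-0.0774) v2=(1.0460)
step 10: KE=1.1676, PE=-2.5437, E=-1.3761

-1.3761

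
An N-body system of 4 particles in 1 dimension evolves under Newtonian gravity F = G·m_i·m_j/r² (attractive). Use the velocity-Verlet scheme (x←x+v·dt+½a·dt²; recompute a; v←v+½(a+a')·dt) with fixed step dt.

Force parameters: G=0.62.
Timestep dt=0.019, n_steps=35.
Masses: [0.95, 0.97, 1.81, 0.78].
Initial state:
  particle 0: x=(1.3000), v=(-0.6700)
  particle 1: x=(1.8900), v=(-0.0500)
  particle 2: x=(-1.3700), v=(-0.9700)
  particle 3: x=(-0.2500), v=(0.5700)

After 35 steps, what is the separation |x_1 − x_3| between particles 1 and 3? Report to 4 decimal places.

1.3516

step 0: x0=(1.3000) x1=(1.8900) x2=(-1.3700) x3=(-0.2500)
step 1: x0=(1.2875) x1=(1.8887) x2=(-1.3883) x3=(-0.2393)
step 2: x0=(1.2755) x1=(1.8867) x2=(-1.4065) x3=(-0.2287)
step 3: x0=(1.2639) x1=(1.8841) x2=(-1.4245) x3=(-0.2183)
step 4: x0=(1.2528) x1=(1.8809) x2=(-1.4423) x3=(-0.2080)
step 5: x0=(1.2421) x1=(1.8771) x2=(-1.4599) x3=(-0.1978)
step 6: x0=(1.2317) x1=(1.8726) x2=(-1.4774) x3=(-0.1877)
step 7: x0=(1.2218) x1=(1.8676) x2=(-1.4947) x3=(-0.1778)
step 8: x0=(1.2122) x1=(1.8619) x2=(-1.5119) x3=(-0.1679)
step 9: x0=(1.2031) x1=(1.8557) x2=(-1.5290) x3=(-0.1580)
step 10: x0=(1.1942) x1=(1.8489) x2=(-1.5459) x3=(-0.1482)
step 11: x0=(1.1857) x1=(1.8415) x2=(-1.5626) x3=(-0.1384)
step 12: x0=(1.1776) x1=(1.8336) x2=(-1.5793) x3=(-0.1287)
step 13: x0=(1.1698) x1=(1.8251) x2=(-1.5958) x3=(-0.1190)
step 14: x0=(1.1624) x1=(1.8160) x2=(-1.6121) x3=(-0.1092)
step 15: x0=(1.1553) x1=(1.8063) x2=(-1.6284) x3=(-0.0995)
step 16: x0=(1.1486) x1=(1.7961) x2=(-1.6445) x3=(-0.0897)
step 17: x0=(1.1422) x1=(1.7852) x2=(-1.6605) x3=(-0.0799)
step 18: x0=(1.1362) x1=(1.7738) x2=(-1.6764) x3=(-0.0701)
step 19: x0=(1.1305) x1=(1.7617) x2=(-1.6922) x3=(-0.0602)
step 20: x0=(1.1252) x1=(1.7490) x2=(-1.7079) x3=(-0.0502)
step 21: x0=(1.1203) x1=(1.7357) x2=(-1.7235) x3=(-0.0402)
step 22: x0=(1.1158) x1=(1.7218) x2=(-1.7389) x3=(-0.0301)
step 23: x0=(1.1117) x1=(1.7071) x2=(-1.7543) x3=(-0.0199)
step 24: x0=(1.1080) x1=(1.6918) x2=(-1.7695) x3=(-0.0096)
step 25: x0=(1.1048) x1=(1.6758) x2=(-1.7847) x3=(0.0008)
step 26: x0=(1.1020) x1=(1.6590) x2=(-1.7997) x3=(0.0114)
step 27: x0=(1.0998) x1=(1.6414) x2=(-1.8147) x3=(0.0221)
step 28: x0=(1.0981) x1=(1.6230) x2=(-1.8296) x3=(0.0329)
step 29: x0=(1.0970) x1=(1.6037) x2=(-1.8443) x3=(0.0439)
step 30: x0=(1.0965) x1=(1.5835) x2=(-1.8590) x3=(0.0550)
step 31: x0=(1.0967) x1=(1.5623) x2=(-1.8736) x3=(0.0664)
step 32: x0=(1.0977) x1=(1.5400) x2=(-1.8881) x3=(0.0779)
step 33: x0=(1.0996) x1=(1.5165) x2=(-1.9025) x3=(0.0896)
step 34: x0=(1.1026) x1=(1.4917) x2=(-1.9168) x3=(0.1016)
step 35: x0=(1.1067) x1=(1.4653) x2=(-1.9311) x3=(0.1137)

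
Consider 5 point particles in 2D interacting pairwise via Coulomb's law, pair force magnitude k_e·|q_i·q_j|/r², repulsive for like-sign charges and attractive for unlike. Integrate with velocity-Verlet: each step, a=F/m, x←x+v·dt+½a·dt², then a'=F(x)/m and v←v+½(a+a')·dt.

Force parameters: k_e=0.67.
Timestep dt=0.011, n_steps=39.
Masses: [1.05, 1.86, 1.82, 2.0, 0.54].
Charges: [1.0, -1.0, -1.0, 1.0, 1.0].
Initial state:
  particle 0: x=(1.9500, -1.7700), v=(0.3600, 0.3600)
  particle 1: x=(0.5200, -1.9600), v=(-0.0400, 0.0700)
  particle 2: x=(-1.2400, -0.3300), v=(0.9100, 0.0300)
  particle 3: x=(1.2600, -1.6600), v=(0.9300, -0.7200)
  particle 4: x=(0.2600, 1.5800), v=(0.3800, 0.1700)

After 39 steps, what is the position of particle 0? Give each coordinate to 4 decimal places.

(2.2111, -1.6114)

step 0: x0=(1.9500, -1.7700) x1=(0.5200, -1.9600) x2=(-1.2400, -0.3300) x3=(1.2600, -1.6600) x4=(0.2600, 1.5800)
step 1: x0=(1.9540, -1.7661) x1=(0.5196, -1.9592) x2=(-1.2300, -0.3297) x3=(1.2702, -1.6679) x4=(0.2642, 1.5819)
step 2: x0=(1.9582, -1.7621) x1=(0.5193, -1.9584) x2=(-1.2200, -0.3293) x3=(1.2802, -1.6759) x4=(0.2683, 1.5837)
step 3: x0=(1.9624, -1.7583) x1=(0.5191, -1.9576) x2=(-1.2099, -0.3290) x3=(1.2900, -1.6838) x4=(0.2724, 1.5856)
step 4: x0=(1.9668, -1.7544) x1=(0.5189, -1.9567) x2=(-1.1999, -0.3286) x3=(1.2998, -1.6918) x4=(0.2765, 1.5874)
step 5: x0=(1.9713, -1.7506) x1=(0.5189, -1.9558) x2=(-1.1899, -0.3283) x3=(1.3093, -1.6997) x4=(0.2806, 1.5892)
step 6: x0=(1.9760, -1.7467) x1=(0.5189, -1.9549) x2=(-1.1798, -0.3279) x3=(1.3187, -1.7077) x4=(0.2847, 1.5910)
step 7: x0=(1.9808, -1.7429) x1=(0.5191, -1.9540) x2=(-1.1698, -0.3275) x3=(1.3280, -1.7157) x4=(0.2887, 1.5928)
step 8: x0=(1.9857, -1.7392) x1=(0.5193, -1.9531) x2=(-1.1597, -0.3271) x3=(1.3371, -1.7237) x4=(0.2927, 1.5946)
step 9: x0=(1.9908, -1.7354) x1=(0.5196, -1.9521) x2=(-1.1496, -0.3267) x3=(1.3461, -1.7318) x4=(0.2967, 1.5964)
step 10: x0=(1.9960, -1.7316) x1=(0.5199, -1.9512) x2=(-1.1395, -0.3263) x3=(1.3549, -1.7398) x4=(0.3006, 1.5982)
step 11: x0=(2.0014, -1.7279) x1=(0.5204, -1.9502) x2=(-1.1295, -0.3259) x3=(1.3635, -1.7478) x4=(0.3046, 1.5999)
step 12: x0=(2.0070, -1.7241) x1=(0.5209, -1.9492) x2=(-1.1194, -0.3255) x3=(1.3720, -1.7559) x4=(0.3085, 1.6017)
step 13: x0=(2.0127, -1.7204) x1=(0.5216, -1.9482) x2=(-1.1093, -0.3251) x3=(1.3803, -1.7640) x4=(0.3124, 1.6034)
step 14: x0=(2.0185, -1.7166) x1=(0.5223, -1.9472) x2=(-1.0992, -0.3247) x3=(1.3885, -1.7721) x4=(0.3162, 1.6051)
step 15: x0=(2.0245, -1.7128) x1=(0.5230, -1.9461) x2=(-1.0891, -0.3242) x3=(1.3966, -1.7802) x4=(0.3201, 1.6069)
step 16: x0=(2.0307, -1.7090) x1=(0.5239, -1.9451) x2=(-1.0789, -0.3238) x3=(1.4044, -1.7884) x4=(0.3239, 1.6086)
step 17: x0=(2.0370, -1.7052) x1=(0.5248, -1.9440) x2=(-1.0688, -0.3233) x3=(1.4121, -1.7965) x4=(0.3277, 1.6102)
step 18: x0=(2.0434, -1.7014) x1=(0.5258, -1.9430) x2=(-1.0587, -0.3228) x3=(1.4197, -1.8047) x4=(0.3314, 1.6119)
step 19: x0=(2.0501, -1.6976) x1=(0.5269, -1.9419) x2=(-1.0485, -0.3224) x3=(1.4271, -1.8130) x4=(0.3352, 1.6136)
step 20: x0=(2.0568, -1.6937) x1=(0.5281, -1.9408) x2=(-1.0384, -0.3219) x3=(1.4344, -1.8212) x4=(0.3389, 1.6152)
step 21: x0=(2.0638, -1.6898) x1=(0.5293, -1.9397) x2=(-1.0283, -0.3214) x3=(1.4415, -1.8295) x4=(0.3426, 1.6169)
step 22: x0=(2.0708, -1.6858) x1=(0.5306, -1.9386) x2=(-1.0181, -0.3209) x3=(1.4485, -1.8378) x4=(0.3463, 1.6185)
step 23: x0=(2.0781, -1.6818) x1=(0.5320, -1.9375) x2=(-1.0079, -0.3204) x3=(1.4553, -1.8461) x4=(0.3499, 1.6201)
step 24: x0=(2.0854, -1.6778) x1=(0.5335, -1.9364) x2=(-0.9978, -0.3199) x3=(1.4620, -1.8544) x4=(0.3536, 1.6217)
step 25: x0=(2.0929, -1.6738) x1=(0.5350, -1.9353) x2=(-0.9876, -0.3194) x3=(1.4685, -1.8628) x4=(0.3572, 1.6233)
step 26: x0=(2.1006, -1.6697) x1=(0.5366, -1.9342) x2=(-0.9774, -0.3188) x3=(1.4749, -1.8712) x4=(0.3608, 1.6248)
step 27: x0=(2.1084, -1.6655) x1=(0.5383, -1.9331) x2=(-0.9672, -0.3183) x3=(1.4811, -1.8797) x4=(0.3643, 1.6264)
step 28: x0=(2.1163, -1.6613) x1=(0.5401, -1.9320) x2=(-0.9570, -0.3177) x3=(1.4872, -1.8882) x4=(0.3679, 1.6279)
step 29: x0=(2.1243, -1.6570) x1=(0.5419, -1.9309) x2=(-0.9468, -0.3172) x3=(1.4932, -1.8967) x4=(0.3714, 1.6295)
step 30: x0=(2.1325, -1.6527) x1=(0.5438, -1.9297) x2=(-0.9366, -0.3166) x3=(1.4991, -1.9052) x4=(0.3749, 1.6310)
step 31: x0=(2.1408, -1.6484) x1=(0.5457, -1.9286) x2=(-0.9264, -0.3160) x3=(1.5048, -1.9138) x4=(0.3783, 1.6325)
step 32: x0=(2.1492, -1.6439) x1=(0.5478, -1.9275) x2=(-0.9162, -0.3155) x3=(1.5104, -1.9224) x4=(0.3818, 1.6340)
step 33: x0=(2.1578, -1.6395) x1=(0.5499, -1.9264) x2=(-0.9059, -0.3149) x3=(1.5159, -1.9311) x4=(0.3852, 1.6354)
step 34: x0=(2.1664, -1.6349) x1=(0.5521, -1.9252) x2=(-0.8957, -0.3143) x3=(1.5212, -1.9398) x4=(0.3886, 1.6369)
step 35: x0=(2.1751, -1.6303) x1=(0.5543, -1.9241) x2=(-0.8855, -0.3136) x3=(1.5265, -1.9485) x4=(0.3920, 1.6383)
step 36: x0=(2.1840, -1.6257) x1=(0.5566, -1.9230) x2=(-0.8752, -0.3130) x3=(1.5316, -1.9573) x4=(0.3953, 1.6397)
step 37: x0=(2.1929, -1.6210) x1=(0.5590, -1.9219) x2=(-0.8650, -0.3124) x3=(1.5366, -1.9660) x4=(0.3987, 1.6411)
step 38: x0=(2.2019, -1.6162) x1=(0.5614, -1.9208) x2=(-0.8547, -0.3117) x3=(1.5415, -1.9749) x4=(0.4020, 1.6425)
step 39: x0=(2.2111, -1.6114) x1=(0.5639, -1.9197) x2=(-0.8444, -0.3111) x3=(1.5463, -1.9837) x4=(0.4053, 1.6439)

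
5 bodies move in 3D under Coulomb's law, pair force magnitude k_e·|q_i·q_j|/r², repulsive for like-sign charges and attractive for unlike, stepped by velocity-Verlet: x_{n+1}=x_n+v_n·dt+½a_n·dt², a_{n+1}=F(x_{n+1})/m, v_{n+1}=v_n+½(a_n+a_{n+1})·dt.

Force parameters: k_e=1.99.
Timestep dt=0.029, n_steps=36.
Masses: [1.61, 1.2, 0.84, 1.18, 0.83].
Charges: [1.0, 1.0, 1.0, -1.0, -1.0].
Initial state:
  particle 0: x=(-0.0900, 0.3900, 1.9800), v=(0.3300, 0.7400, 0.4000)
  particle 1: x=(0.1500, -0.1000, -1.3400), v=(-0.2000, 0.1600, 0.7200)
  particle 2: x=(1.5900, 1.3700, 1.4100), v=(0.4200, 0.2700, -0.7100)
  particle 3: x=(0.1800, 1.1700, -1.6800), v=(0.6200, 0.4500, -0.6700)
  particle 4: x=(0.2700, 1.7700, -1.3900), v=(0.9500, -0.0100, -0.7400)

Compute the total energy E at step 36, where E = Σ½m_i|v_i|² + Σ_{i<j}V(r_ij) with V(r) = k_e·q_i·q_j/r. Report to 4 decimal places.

step 0: x0=(-0.0900, 0.3900, 1.9800) x1=(0.1500, -0.1000, -1.3400) x2=(1.5900, 1.3700, 1.4100) x3=(0.1800, 1.1700, -1.6800) x4=(0.2700, 1.7700, -1.3900)
step 1: x0=(-0.0805, 0.4114, 1.9916) x1=(0.1442, -0.0948, -1.3193) x2=(1.6023, 1.3780, 1.3892) x3=(0.1978, 1.1812, -1.6999) x4=(0.2979, 1.7714, -1.4103)
step 2: x0=(-0.0713, 0.4328, 2.0032) x1=(0.1384, -0.0885, -1.2991) x2=(1.6150, 1.3863, 1.3681) x3=(0.2151, 1.1889, -1.7208) x4=(0.3264, 1.7761, -1.4283)
step 3: x0=(-0.0622, 0.4541, 2.0149) x1=(0.1327, -0.0812, -1.2794) x2=(1.6280, 1.3949, 1.3467) x3=(0.2319, 1.1929, -1.7426) x4=(0.3558, 1.7843, -1.4439)
step 4: x0=(-0.0533, 0.4753, 2.0266) x1=(0.1270, -0.0729, -1.2602) x2=(1.6412, 1.4039, 1.3248) x3=(0.2481, 1.1935, -1.7653) x4=(0.3860, 1.7957, -1.4572)
step 5: x0=(-0.0446, 0.4965, 2.0383) x1=(0.1214, -0.0635, -1.2415) x2=(1.6548, 1.4131, 1.3026) x3=(0.2636, 1.1908, -1.7889) x4=(0.4170, 1.8101, -1.4682)
step 6: x0=(-0.0362, 0.5177, 2.0501) x1=(0.1158, -0.0532, -1.2234) x2=(1.6687, 1.4227, 1.2801) x3=(0.2786, 1.1849, -1.8132) x4=(0.4488, 1.8274, -1.4771)
step 7: x0=(-0.0279, 0.5387, 2.0619) x1=(0.1104, -0.0420, -1.2059) x2=(1.6830, 1.4325, 1.2571) x3=(0.2929, 1.1762, -1.8381) x4=(0.4815, 1.8472, -1.4839)
step 8: x0=(-0.0197, 0.5598, 2.0738) x1=(0.1051, -0.0298, -1.1890) x2=(1.6975, 1.4427, 1.2338) x3=(0.3066, 1.1648, -1.8636) x4=(0.5149, 1.8692, -1.4888)
step 9: x0=(-0.0118, 0.5808, 2.0858) x1=(0.0999, -0.0168, -1.1727) x2=(1.7123, 1.4531, 1.2100) x3=(0.3197, 1.1511, -1.8895) x4=(0.5490, 1.8932, -1.4919)
step 10: x0=(-0.0040, 0.6017, 2.0978) x1=(0.0948, -0.0029, -1.1571) x2=(1.7274, 1.4638, 1.1859) x3=(0.3322, 1.1351, -1.9156) x4=(0.5838, 1.9189, -1.4935)
step 11: x0=(0.0035, 0.6226, 2.1098) x1=(0.0899, 0.0119, -1.1421) x2=(1.7428, 1.4748, 1.1613) x3=(0.3442, 1.1171, -1.9419) x4=(0.6192, 1.9460, -1.4935)
step 12: x0=(0.0110, 0.6435, 2.1220) x1=(0.0851, 0.0275, -1.1278) x2=(1.7585, 1.4861, 1.1363) x3=(0.3557, 1.0972, -1.9682) x4=(0.6551, 1.9743, -1.4922)
step 13: x0=(0.0182, 0.6643, 2.1341) x1=(0.0805, 0.0438, -1.1143) x2=(1.7745, 1.4977, 1.1110) x3=(0.3667, 1.0758, -1.9945) x4=(0.6914, 2.0036, -1.4895)
step 14: x0=(0.0253, 0.6851, 2.1464) x1=(0.0760, 0.0609, -1.1015) x2=(1.7908, 1.5095, 1.0851) x3=(0.3773, 1.0527, -2.0207) x4=(0.7282, 2.0338, -1.4857)
step 15: x0=(0.0323, 0.7058, 2.1588) x1=(0.0718, 0.0787, -1.0895) x2=(1.8073, 1.5216, 1.0589) x3=(0.3874, 1.0284, -2.0467) x4=(0.7654, 2.0648, -1.4808)
step 16: x0=(0.0391, 0.7265, 2.1712) x1=(0.0677, 0.0973, -1.0782) x2=(1.8241, 1.5340, 1.0322) x3=(0.3972, 1.0027, -2.0724) x4=(0.8029, 2.0963, -1.4749)
step 17: x0=(0.0457, 0.7472, 2.1837) x1=(0.0638, 0.1164, -1.0678) x2=(1.8411, 1.5466, 1.0051) x3=(0.4065, 0.9759, -2.0977) x4=(0.8406, 2.1283, -1.4680)
step 18: x0=(0.0523, 0.7679, 2.1962) x1=(0.0601, 0.1362, -1.0582) x2=(1.8584, 1.5595, 0.9776) x3=(0.4155, 0.9480, -2.1227) x4=(0.8787, 2.1607, -1.4602)
step 19: x0=(0.0587, 0.7885, 2.2089) x1=(0.0566, 0.1566, -1.0494) x2=(1.8760, 1.5726, 0.9495) x3=(0.4241, 0.9191, -2.1472) x4=(0.9169, 2.1934, -1.4515)
step 20: x0=(0.0649, 0.8092, 2.2216) x1=(0.0533, 0.1776, -1.0414) x2=(1.8938, 1.5860, 0.9211) x3=(0.4324, 0.8894, -2.1712) x4=(0.9554, 2.2264, -1.4419)
step 21: x0=(0.0711, 0.8298, 2.2345) x1=(0.0503, 0.1990, -1.0343) x2=(1.9118, 1.5997, 0.8922) x3=(0.4403, 0.8589, -2.1947) x4=(0.9940, 2.2595, -1.4316)
step 22: x0=(0.0771, 0.8504, 2.2474) x1=(0.0474, 0.2210, -1.0281) x2=(1.9300, 1.6136, 0.8628) x3=(0.4479, 0.8276, -2.2176) x4=(1.0328, 2.2928, -1.4205)
step 23: x0=(0.0830, 0.8709, 2.2603) x1=(0.0448, 0.2434, -1.0227) x2=(1.9485, 1.6277, 0.8329) x3=(0.4552, 0.7956, -2.2400) x4=(1.0717, 2.3261, -1.4087)
step 24: x0=(0.0888, 0.8915, 2.2734) x1=(0.0424, 0.2662, -1.0183) x2=(1.9671, 1.6422, 0.8026) x3=(0.4622, 0.7631, -2.2617) x4=(1.1108, 2.3595, -1.3961)
step 25: x0=(0.0945, 0.9120, 2.2866) x1=(0.0402, 0.2893, -1.0147) x2=(1.9860, 1.6568, 0.7718) x3=(0.4688, 0.7300, -2.2828) x4=(1.1499, 2.3928, -1.3828)
step 26: x0=(0.1001, 0.9326, 2.2998) x1=(0.0382, 0.3129, -1.0120) x2=(2.0051, 1.6717, 0.7404) x3=(0.4752, 0.6964, -2.3033) x4=(1.1892, 2.4262, -1.3689)
step 27: x0=(0.1056, 0.9531, 2.3131) x1=(0.0364, 0.3367, -1.0102) x2=(2.0243, 1.6869, 0.7086) x3=(0.4813, 0.6624, -2.3230) x4=(1.2285, 2.4594, -1.3542)
step 28: x0=(0.1110, 0.9736, 2.3265) x1=(0.0349, 0.3607, -1.0092) x2=(2.0437, 1.7024, 0.6763) x3=(0.4872, 0.6280, -2.3422) x4=(1.2679, 2.4926, -1.3389)
step 29: x0=(0.1163, 0.9942, 2.3400) x1=(0.0336, 0.3850, -1.0092) x2=(2.0633, 1.7181, 0.6435) x3=(0.4927, 0.5933, -2.3606) x4=(1.3074, 2.5256, -1.3230)
step 30: x0=(0.1216, 1.0147, 2.3535) x1=(0.0325, 0.4095, -1.0100) x2=(2.0831, 1.7340, 0.6102) x3=(0.4980, 0.5583, -2.3784) x4=(1.3470, 2.5585, -1.3064)
step 31: x0=(0.1267, 1.0352, 2.3672) x1=(0.0315, 0.4342, -1.0116) x2=(2.1030, 1.7503, 0.5763) x3=(0.5030, 0.5232, -2.3954) x4=(1.3866, 2.5912, -1.2891)
step 32: x0=(0.1318, 1.0557, 2.3809) x1=(0.0308, 0.4589, -1.0141) x2=(2.1230, 1.7668, 0.5419) x3=(0.5078, 0.4878, -2.4118) x4=(1.4263, 2.6237, -1.2712)
step 33: x0=(0.1368, 1.0762, 2.3947) x1=(0.0303, 0.4838, -1.0174) x2=(2.1432, 1.7837, 0.5070) x3=(0.5123, 0.4523, -2.4276) x4=(1.4660, 2.6560, -1.2527)
step 34: x0=(0.1418, 1.0967, 2.4085) x1=(0.0300, 0.5087, -1.0216) x2=(2.1635, 1.8008, 0.4715) x3=(0.5167, 0.4166, -2.4426) x4=(1.5058, 2.6880, -1.2335)
step 35: x0=(0.1467, 1.1172, 2.4225) x1=(0.0299, 0.5337, -1.0265) x2=(2.1839, 1.8182, 0.4354) x3=(0.5207, 0.3810, -2.4570) x4=(1.5456, 2.7197, -1.2136)
step 36: x0=(0.1515, 1.1377, 2.4365) x1=(0.0299, 0.5586, -1.0322) x2=(2.2044, 1.8360, 0.3988) x3=(0.5246, 0.3452, -2.4708) x4=(1.5855, 2.7511, -1.1931)
step 0 velocities: v0=(0.3300, 0.7400, 0.4000) v1=(-0.2000, 0.1600, 0.7200) v2=(0.4200, 0.2700, -0.7100) v3=(0.6200, 0.4500, -0.6700) v4=(0.9500, -0.0100, -0.7400)
step 0: KE=2.5371, PE=0.2405, E=2.7776
step 36 velocities: v0=(0.1658, 0.7072, 0.4844) v1=(0.0048, 0.8606, -0.2100) v2=(0.7094, 0.6191, -1.2737) v3=(0.1298, -1.2316, -0.4638) v4=(1.3764, 1.0783, 0.7181)
step 36: KE=4.6527, PE=-1.8766, E=2.7761

2.7761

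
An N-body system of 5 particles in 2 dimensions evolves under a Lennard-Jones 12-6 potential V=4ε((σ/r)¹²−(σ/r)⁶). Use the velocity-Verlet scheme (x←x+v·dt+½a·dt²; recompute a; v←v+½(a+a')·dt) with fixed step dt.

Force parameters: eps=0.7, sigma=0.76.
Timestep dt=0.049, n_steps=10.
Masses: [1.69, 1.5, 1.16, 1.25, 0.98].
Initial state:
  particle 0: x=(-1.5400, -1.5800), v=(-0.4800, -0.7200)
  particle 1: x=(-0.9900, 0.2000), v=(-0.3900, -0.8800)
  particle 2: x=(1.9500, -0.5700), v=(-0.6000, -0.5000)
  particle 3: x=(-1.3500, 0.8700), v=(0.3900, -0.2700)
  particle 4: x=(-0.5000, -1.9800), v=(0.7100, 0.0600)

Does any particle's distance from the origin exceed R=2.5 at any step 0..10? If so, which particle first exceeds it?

yes, particle 0

step 0: x0=(-1.5400, -1.5800) x1=(-0.9900, 0.2000) x2=(1.9500, -0.5700) x3=(-1.3500, 0.8700) x4=(-0.5000, -1.9800)
step 1: x0=(-1.5627, -1.6156) x1=(-1.0009, 0.1415) x2=(1.9206, -0.5945) x3=(-1.3408, 0.8752) x4=(-0.4666, -1.9765)
step 2: x0=(-1.5841, -1.6515) x1=(-1.0081, 0.0750) x2=(1.8912, -0.6190) x3=(-1.3360, 0.8898) x4=(-0.4355, -1.9722)
step 3: x0=(-1.6043, -1.6877) x1=(-1.0161, 0.0103) x2=(1.8618, -0.6435) x3=(-1.3302, 0.9021) x4=(-0.4064, -1.9673)
step 4: x0=(-1.6235, -1.7240) x1=(-1.0253, -0.0511) x2=(1.8323, -0.6680) x3=(-1.3230, 0.9104) x4=(-0.3788, -1.9620)
step 5: x0=(-1.6419, -1.7604) x1=(-1.0355, -0.1097) x2=(1.8029, -0.6925) x3=(-1.3148, 0.9152) x4=(-0.3526, -1.9564)
step 6: x0=(-1.6597, -1.7967) x1=(-1.0463, -0.1660) x2=(1.7734, -0.7170) x3=(-1.3057, 0.9170) x4=(-0.3276, -1.9505)
step 7: x0=(-1.6769, -1.8331) x1=(-1.0576, -0.2206) x2=(1.7439, -0.7416) x3=(-1.2961, 0.9166) x4=(-0.3035, -1.9445)
step 8: x0=(-1.6935, -1.8694) x1=(-1.0692, -0.2739) x2=(1.7144, -0.7661) x3=(-1.2861, 0.9143) x4=(-0.2803, -1.9382)
step 9: x0=(-1.7098, -1.9056) x1=(-1.0810, -0.3261) x2=(1.6849, -0.7906) x3=(-1.2759, 0.9107) x4=(-0.2577, -1.9319)
step 10: x0=(-1.7257, -1.9418) x1=(-1.0930, -0.3776) x2=(1.6554, -0.8152) x3=(-1.2655, 0.9058) x4=(-0.2357, -1.9253)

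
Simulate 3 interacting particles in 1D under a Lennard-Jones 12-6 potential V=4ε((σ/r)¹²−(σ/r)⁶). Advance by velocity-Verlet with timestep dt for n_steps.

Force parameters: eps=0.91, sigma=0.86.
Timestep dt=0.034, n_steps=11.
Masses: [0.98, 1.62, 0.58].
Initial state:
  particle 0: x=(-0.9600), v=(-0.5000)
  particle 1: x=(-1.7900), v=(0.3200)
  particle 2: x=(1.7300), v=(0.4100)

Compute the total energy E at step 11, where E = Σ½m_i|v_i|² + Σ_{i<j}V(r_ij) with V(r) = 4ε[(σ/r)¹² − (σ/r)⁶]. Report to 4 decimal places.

step 0: x0=(-0.9600) x1=(-1.7900) x2=(1.7300)
step 1: x0=(-0.9487) x1=(-1.7963) x2=(1.7439)
step 2: x0=(-0.8981) x1=(-1.8262) x2=(1.7578)
step 3: x0=(-0.8429) x1=(-1.8590) x2=(1.7717)
step 4: x0=(-0.7901) x1=(-1.8903) x2=(1.7856)
step 5: x0=(-0.7402) x1=(-1.9199) x2=(1.7994)
step 6: x0=(-0.6926) x1=(-1.9480) x2=(1.8132)
step 7: x0=(-0.6466) x1=(-1.9752) x2=(1.8270)
step 8: x0=(-0.6019) x1=(-2.0016) x2=(1.8408)
step 9: x0=(-0.5580) x1=(-2.0275) x2=(1.8545)
step 10: x0=(-0.5148) x1=(-2.0529) x2=(1.8682)
step 11: x0=(-0.4720) x1=(-2.0781) x2=(1.8818)
step 0 velocities: v0=(-0.5000) v1=(0.3200) v2=(0.4100)
step 0: KE=0.2542, PE=1.0648, E=1.3190
step 11 velocities: v0=(1.2540) v1=(-0.7376) v2=(0.4004)
step 11: KE=1.2577, PE=-0.0928, E=1.1649

1.1649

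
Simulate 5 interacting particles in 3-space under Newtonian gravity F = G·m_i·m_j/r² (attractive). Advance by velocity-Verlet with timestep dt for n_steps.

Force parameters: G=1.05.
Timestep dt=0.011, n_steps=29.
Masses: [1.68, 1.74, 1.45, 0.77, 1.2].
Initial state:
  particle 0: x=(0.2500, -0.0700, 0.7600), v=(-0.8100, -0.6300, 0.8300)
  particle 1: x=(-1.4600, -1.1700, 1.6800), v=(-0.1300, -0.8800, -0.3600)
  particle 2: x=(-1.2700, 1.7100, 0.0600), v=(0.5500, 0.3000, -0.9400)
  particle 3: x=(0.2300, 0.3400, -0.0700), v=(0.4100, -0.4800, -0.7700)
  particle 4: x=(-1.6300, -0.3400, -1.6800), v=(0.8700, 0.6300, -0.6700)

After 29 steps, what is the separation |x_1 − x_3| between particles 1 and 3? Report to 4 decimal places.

step 0: x0=(0.2500, -0.0700, 0.7600) x1=(-1.4600, -1.1700, 1.6800) x2=(-1.2700, 1.7100, 0.0600) x3=(0.2300, 0.3400, -0.0700) x4=(-1.6300, -0.3400, -1.6800)
step 1: x0=(0.2411, -0.0769, 0.7691) x1=(-1.4614, -1.1797, 1.6760) x2=(-1.2639, 1.7133, 0.0497) x3=(0.2345, 0.3347, -0.0784) x4=(-1.6204, -0.3331, -1.6873)
step 2: x0=(0.2321, -0.0838, 0.7781) x1=(-1.4628, -1.1893, 1.6720) x2=(-1.2578, 1.7164, 0.0393) x3=(0.2389, 0.3292, -0.0865) x4=(-1.6108, -0.3261, -1.6946)
step 3: x0=(0.2230, -0.0906, 0.7869) x1=(-1.4641, -1.1988, 1.6679) x2=(-1.2517, 1.7196, 0.0290) x3=(0.2432, 0.3237, -0.0944) x4=(-1.6012, -0.3191, -1.7018)
step 4: x0=(0.2139, -0.0973, 0.7957) x1=(-1.4654, -1.2084, 1.6638) x2=(-1.2455, 1.7226, 0.0187) x3=(0.2475, 0.3181, -0.1021) x4=(-1.5915, -0.3121, -1.7090)
step 5: x0=(0.2047, -0.1041, 0.8044) x1=(-1.4666, -1.2178, 1.6596) x2=(-1.2393, 1.7256, 0.0084) x3=(0.2517, 0.3124, -0.1096) x4=(-1.5818, -0.3051, -1.7161)
step 6: x0=(0.1954, -0.1108, 0.8130) x1=(-1.4678, -1.2273, 1.6554) x2=(-1.2331, 1.7284, -0.0019) x3=(0.2559, 0.3067, -0.1170) x4=(-1.5721, -0.2981, -1.7231)
step 7: x0=(0.1861, -0.1174, 0.8215) x1=(-1.4690, -1.2366, 1.6512) x2=(-1.2268, 1.7313, -0.0122) x3=(0.2599, 0.3008, -0.1241) x4=(-1.5623, -0.2910, -1.7301)
step 8: x0=(0.1768, -0.1241, 0.8299) x1=(-1.4701, -1.2460, 1.6469) x2=(-1.2205, 1.7340, -0.0225) x3=(0.2639, 0.2949, -0.1310) x4=(-1.5525, -0.2839, -1.7370)
step 9: x0=(0.1673, -0.1306, 0.8382) x1=(-1.4712, -1.2553, 1.6425) x2=(-1.2142, 1.7367, -0.0328) x3=(0.2678, 0.2890, -0.1378) x4=(-1.5427, -0.2768, -1.7438)
step 10: x0=(0.1579, -0.1372, 0.8465) x1=(-1.4722, -1.2645, 1.6382) x2=(-1.2078, 1.7393, -0.0431) x3=(0.2716, 0.2829, -0.1444) x4=(-1.5329, -0.2697, -1.7506)
step 11: x0=(0.1484, -0.1437, 0.8546) x1=(-1.4732, -1.2737, 1.6337) x2=(-1.2014, 1.7418, -0.0534) x3=(0.2753, 0.2768, -0.1508) x4=(-1.5230, -0.2626, -1.7573)
step 12: x0=(0.1388, -0.1502, 0.8627) x1=(-1.4742, -1.2828, 1.6293) x2=(-1.1950, 1.7442, -0.0637) x3=(0.2790, 0.2707, -0.1571) x4=(-1.5131, -0.2554, -1.7640)
step 13: x0=(0.1292, -0.1567, 0.8707) x1=(-1.4751, -1.2919, 1.6247) x2=(-1.1885, 1.7466, -0.0739) x3=(0.2826, 0.2645, -0.1632) x4=(-1.5032, -0.2482, -1.7706)
step 14: x0=(0.1195, -0.1632, 0.8786) x1=(-1.4759, -1.3010, 1.6202) x2=(-1.1820, 1.7489, -0.0842) x3=(0.2860, 0.2582, -0.1691) x4=(-1.4933, -0.2410, -1.7771)
step 15: x0=(0.1098, -0.1696, 0.8865) x1=(-1.4767, -1.3100, 1.6156) x2=(-1.1755, 1.7511, -0.0944) x3=(0.2894, 0.2519, -0.1749) x4=(-1.4833, -0.2338, -1.7836)
step 16: x0=(0.1000, -0.1760, 0.8942) x1=(-1.4775, -1.3189, 1.6110) x2=(-1.1689, 1.7532, -0.1047) x3=(0.2927, 0.2456, -0.1806) x4=(-1.4733, -0.2266, -1.7900)
step 17: x0=(0.0901, -0.1824, 0.9019) x1=(-1.4782, -1.3278, 1.6063) x2=(-1.1624, 1.7553, -0.1149) x3=(0.2959, 0.2392, -0.1861) x4=(-1.4633, -0.2193, -1.7963)
step 18: x0=(0.0803, -0.1888, 0.9096) x1=(-1.4789, -1.3367, 1.6015) x2=(-1.1558, 1.7573, -0.1252) x3=(0.2991, 0.2327, -0.1915) x4=(-1.4532, -0.2121, -1.8026)
step 19: x0=(0.0703, -0.1951, 0.9171) x1=(-1.4795, -1.3455, 1.5968) x2=(-1.1491, 1.7592, -0.1354) x3=(0.3021, 0.2263, -0.1967) x4=(-1.4432, -0.2048, -1.8088)
step 20: x0=(0.0604, -0.2015, 0.9246) x1=(-1.4801, -1.3542, 1.5920) x2=(-1.1425, 1.7611, -0.1456) x3=(0.3051, 0.2197, -0.2018) x4=(-1.4331, -0.1975, -1.8150)
step 21: x0=(0.0503, -0.2078, 0.9320) x1=(-1.4807, -1.3629, 1.5871) x2=(-1.1358, 1.7628, -0.1558) x3=(0.3079, 0.2132, -0.2068) x4=(-1.4229, -0.1901, -1.8211)
step 22: x0=(0.0403, -0.2141, 0.9394) x1=(-1.4811, -1.3716, 1.5822) x2=(-1.1291, 1.7645, -0.1660) x3=(0.3107, 0.2066, -0.2116) x4=(-1.4128, -0.1828, -1.8271)
step 23: x0=(0.0302, -0.2204, 0.9467) x1=(-1.4816, -1.3802, 1.5773) x2=(-1.1223, 1.7662, -0.1762) x3=(0.3134, 0.2000, -0.2163) x4=(-1.4026, -0.1754, -1.8330)
step 24: x0=(0.0200, -0.2267, 0.9539) x1=(-1.4820, -1.3887, 1.5723) x2=(-1.1156, 1.7677, -0.1864) x3=(0.3159, 0.1933, -0.2209) x4=(-1.3924, -0.1681, -1.8389)
step 25: x0=(0.0098, -0.2330, 0.9610) x1=(-1.4823, -1.3972, 1.5673) x2=(-1.1088, 1.7692, -0.1966) x3=(0.3184, 0.1867, -0.2254) x4=(-1.3822, -0.1607, -1.8447)
step 26: x0=(-0.0005, -0.2393, 0.9681) x1=(-1.4826, -1.4057, 1.5622) x2=(-1.1020, 1.7706, -0.2067) x3=(0.3208, 0.1799, -0.2298) x4=(-1.3719, -0.1533, -1.8505)
step 27: x0=(-0.0108, -0.2456, 0.9752) x1=(-1.4829, -1.4140, 1.5571) x2=(-1.0952, 1.7719, -0.2169) x3=(0.3231, 0.1732, -0.2341) x4=(-1.3616, -0.1458, -1.8562)
step 28: x0=(-0.0212, -0.2518, 0.9821) x1=(-1.4831, -1.4224, 1.5520) x2=(-1.0883, 1.7732, -0.2271) x3=(0.3254, 0.1664, -0.2382) x4=(-1.3513, -0.1384, -1.8618)
step 29: x0=(-0.0316, -0.2581, 0.9891) x1=(-1.4832, -1.4306, 1.5468) x2=(-1.0814, 1.7744, -0.2372) x3=(0.3275, 0.1597, -0.2423) x4=(-1.3410, -0.1309, -1.8674)

3.0014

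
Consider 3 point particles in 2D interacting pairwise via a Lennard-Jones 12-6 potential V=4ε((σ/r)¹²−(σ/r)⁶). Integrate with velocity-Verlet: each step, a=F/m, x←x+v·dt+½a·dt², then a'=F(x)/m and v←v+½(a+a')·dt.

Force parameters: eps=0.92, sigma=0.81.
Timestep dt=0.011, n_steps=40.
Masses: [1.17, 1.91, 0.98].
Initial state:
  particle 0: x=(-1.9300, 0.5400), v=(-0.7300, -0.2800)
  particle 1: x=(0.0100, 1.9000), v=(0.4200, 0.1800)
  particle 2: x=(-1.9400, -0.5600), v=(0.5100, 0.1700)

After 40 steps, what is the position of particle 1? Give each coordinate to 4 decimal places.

(0.1943, 1.9788)

step 0: x0=(-1.9300, 0.5400) x1=(0.0100, 1.9000) x2=(-1.9400, -0.5600)
step 1: x0=(-1.9380, 0.5368) x1=(0.0146, 1.9020) x2=(-1.9344, -0.5580)
step 2: x0=(-1.9461, 0.5334) x1=(0.0192, 1.9040) x2=(-1.9288, -0.5557)
step 3: x0=(-1.9541, 0.5297) x1=(0.0239, 1.9059) x2=(-1.9232, -0.5532)
step 4: x0=(-1.9621, 0.5258) x1=(0.0285, 1.9079) x2=(-1.9176, -0.5503)
step 5: x0=(-1.9701, 0.5217) x1=(0.0331, 1.9099) x2=(-1.9120, -0.5472)
step 6: x0=(-1.9781, 0.5173) x1=(0.0377, 1.9119) x2=(-1.9064, -0.5437)
step 7: x0=(-1.9861, 0.5127) x1=(0.0423, 1.9138) x2=(-1.9009, -0.5400)
step 8: x0=(-1.9940, 0.5078) x1=(0.0469, 1.9158) x2=(-1.8953, -0.5359)
step 9: x0=(-2.0019, 0.5026) x1=(0.0515, 1.9178) x2=(-1.8898, -0.5316)
step 10: x0=(-2.0098, 0.4972) x1=(0.0562, 1.9198) x2=(-1.8844, -0.5269)
step 11: x0=(-2.0177, 0.4915) x1=(0.0608, 1.9217) x2=(-1.8790, -0.5219)
step 12: x0=(-2.0255, 0.4855) x1=(0.0654, 1.9237) x2=(-1.8736, -0.5165)
step 13: x0=(-2.0333, 0.4792) x1=(0.0700, 1.9257) x2=(-1.8683, -0.5108)
step 14: x0=(-2.0410, 0.4727) x1=(0.0746, 1.9277) x2=(-1.8630, -0.5048)
step 15: x0=(-2.0487, 0.4659) x1=(0.0792, 1.9296) x2=(-1.8578, -0.4985)
step 16: x0=(-2.0563, 0.4588) x1=(0.0838, 1.9316) x2=(-1.8526, -0.4918)
step 17: x0=(-2.0639, 0.4515) x1=(0.0884, 1.9336) x2=(-1.8476, -0.4849)
step 18: x0=(-2.0714, 0.4439) x1=(0.0930, 1.9356) x2=(-1.8425, -0.4776)
step 19: x0=(-2.0789, 0.4361) x1=(0.0977, 1.9375) x2=(-1.8376, -0.4701)
step 20: x0=(-2.0863, 0.4282) x1=(0.1023, 1.9395) x2=(-1.8327, -0.4625)
step 21: x0=(-2.0937, 0.4202) x1=(0.1069, 1.9415) x2=(-1.8278, -0.4546)
step 22: x0=(-2.1011, 0.4121) x1=(0.1115, 1.9434) x2=(-1.8229, -0.4468)
step 23: x0=(-2.1085, 0.4040) x1=(0.1161, 1.9454) x2=(-1.8181, -0.4390)
step 24: x0=(-2.1159, 0.3962) x1=(0.1207, 1.9474) x2=(-1.8131, -0.4314)
step 25: x0=(-2.1235, 0.3886) x1=(0.1253, 1.9493) x2=(-1.8081, -0.4241)
step 26: x0=(-2.1312, 0.3815) x1=(0.1299, 1.9513) x2=(-1.8028, -0.4174)
step 27: x0=(-2.1392, 0.3750) x1=(0.1345, 1.9533) x2=(-1.7972, -0.4115)
step 28: x0=(-2.1475, 0.3692) x1=(0.1391, 1.9552) x2=(-1.7912, -0.4063)
step 29: x0=(-2.1561, 0.3643) x1=(0.1437, 1.9572) x2=(-1.7848, -0.4022)
step 30: x0=(-2.1652, 0.3602) x1=(0.1483, 1.9592) x2=(-1.7779, -0.3991)
step 31: x0=(-2.1747, 0.3569) x1=(0.1529, 1.9612) x2=(-1.7705, -0.3970)
step 32: x0=(-2.1847, 0.3544) x1=(0.1575, 1.9631) x2=(-1.7626, -0.3957)
step 33: x0=(-2.1949, 0.3525) x1=(0.1621, 1.9651) x2=(-1.7543, -0.3953)
step 34: x0=(-2.2055, 0.3511) x1=(0.1667, 1.9671) x2=(-1.7457, -0.3953)
step 35: x0=(-2.2162, 0.3500) x1=(0.1713, 1.9690) x2=(-1.7368, -0.3958)
step 36: x0=(-2.2271, 0.3491) x1=(0.1759, 1.9710) x2=(-1.7277, -0.3966)
step 37: x0=(-2.2381, 0.3483) x1=(0.1805, 1.9729) x2=(-1.7186, -0.3974)
step 38: x0=(-2.2490, 0.3476) x1=(0.1851, 1.9749) x2=(-1.7094, -0.3983)
step 39: x0=(-2.2599, 0.3467) x1=(0.1897, 1.9769) x2=(-1.7004, -0.3991)
step 40: x0=(-2.2707, 0.3458) x1=(0.1943, 1.9788) x2=(-1.6914, -0.3997)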